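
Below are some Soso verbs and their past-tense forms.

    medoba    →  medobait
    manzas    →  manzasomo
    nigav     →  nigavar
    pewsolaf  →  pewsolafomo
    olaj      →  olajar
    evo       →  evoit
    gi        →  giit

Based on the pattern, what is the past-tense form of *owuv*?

Looking at the final sound of each stem: -omo when the stem ends in a voiceless consonant (*manzas*, *pewsolaf*); -ar when the stem ends in a voiced consonant (*nigav*, *olaj*); -it when the stem ends in a vowel (*medoba*, *evo*, *gi*).
*owuv* — final sound /v/ (a voiced consonant) → -ar → *owuvar*.

owuvar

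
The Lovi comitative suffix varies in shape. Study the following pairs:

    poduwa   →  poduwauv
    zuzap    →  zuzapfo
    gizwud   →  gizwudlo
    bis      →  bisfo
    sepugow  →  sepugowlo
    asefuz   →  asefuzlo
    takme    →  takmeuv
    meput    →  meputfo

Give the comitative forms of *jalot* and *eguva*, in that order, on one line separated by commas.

jalotfo, eguvauv

The suffix is conditioned by the final sound: -fo when the stem ends in a voiceless consonant (*zuzap*, *bis*, *meput*); -lo when the stem ends in a voiced consonant (*gizwud*, *sepugow*, *asefuz*); -uv when the stem ends in a vowel (*poduwa*, *takme*).
Since the final sound of *jalot* is /t/ (a voiceless consonant), it takes -fo, giving *jalotfo*.
*eguva*: final sound = /a/, a vowel → -uv → *eguvauv*.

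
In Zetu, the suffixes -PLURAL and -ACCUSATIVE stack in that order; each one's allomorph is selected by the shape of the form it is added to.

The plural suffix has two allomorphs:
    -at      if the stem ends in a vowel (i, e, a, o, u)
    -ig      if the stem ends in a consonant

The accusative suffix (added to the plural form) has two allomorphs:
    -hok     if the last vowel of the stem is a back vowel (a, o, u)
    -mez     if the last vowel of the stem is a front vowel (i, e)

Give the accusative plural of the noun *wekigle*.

wekigleathok

Since the final sound of *wekigle* is /e/ (a vowel), it takes -at, giving *wekigleat*.
The plural form *wekigleat* — last vowel /a/ (a back vowel) → -hok → *wekigleathok*.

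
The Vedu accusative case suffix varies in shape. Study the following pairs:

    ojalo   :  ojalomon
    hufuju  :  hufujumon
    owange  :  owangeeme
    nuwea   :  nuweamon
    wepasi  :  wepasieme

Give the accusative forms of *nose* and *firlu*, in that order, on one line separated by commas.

The suffix is conditioned by the last vowel: -eme when the last vowel of the stem is a front vowel (*owange*, *wepasi*); -mon when the last vowel of the stem is a back vowel (*ojalo*, *hufuju*, *nuwea*).
The last vowel of *nose* is /e/, which is a front vowel, so the suffix is -eme, giving *noseeme*.
The last vowel of *firlu* is /u/, which is a back vowel, so the suffix is -mon, giving *firlumon*.

noseeme, firlumon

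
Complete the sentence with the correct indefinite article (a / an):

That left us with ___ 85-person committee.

an

The indefinite article is chosen by the initial *sound* of the following word, not its spelling.
The number *85* is spoken "eighty-…", beginning with /ˈeɪti/ — a vowel sound.
So the article is *an*: That left us with an 85-person committee.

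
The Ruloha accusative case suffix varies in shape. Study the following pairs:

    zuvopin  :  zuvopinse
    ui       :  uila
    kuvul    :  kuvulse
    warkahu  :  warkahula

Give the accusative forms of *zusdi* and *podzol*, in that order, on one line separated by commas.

The pattern is consonant vs. vowel: -se when the stem ends in a consonant (*zuvopin*, *kuvul*); -la when the stem ends in a vowel (*ui*, *warkahu*).
The final sound of *zusdi* is /i/, which is a vowel, so the suffix is -la, giving *zusdila*.
*podzol*: final sound = /l/, a consonant → -se → *podzolse*.

zusdila, podzolse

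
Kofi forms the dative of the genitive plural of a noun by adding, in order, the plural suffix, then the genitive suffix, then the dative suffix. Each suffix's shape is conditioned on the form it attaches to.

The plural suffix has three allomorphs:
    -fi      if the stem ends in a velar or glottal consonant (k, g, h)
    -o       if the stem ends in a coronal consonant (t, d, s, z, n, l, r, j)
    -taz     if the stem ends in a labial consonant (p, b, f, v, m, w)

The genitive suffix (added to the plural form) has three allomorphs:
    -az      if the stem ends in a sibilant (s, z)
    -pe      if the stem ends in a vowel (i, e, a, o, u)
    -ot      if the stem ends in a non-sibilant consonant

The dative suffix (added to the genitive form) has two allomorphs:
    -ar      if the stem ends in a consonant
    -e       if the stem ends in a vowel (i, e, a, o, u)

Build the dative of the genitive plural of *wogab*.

The final consonant of *wogab* is /b/, which is labial, so the plural suffix is -taz, giving *wogabtaz*.
The plural form *wogabtaz*: final sound = /z/, a sibilant → -az → *wogabtazaz*.
The final sound of the genitive form *wogabtazaz* is /z/, which is a consonant, so the dative suffix is -ar, giving *wogabtazazar*.

wogabtazazar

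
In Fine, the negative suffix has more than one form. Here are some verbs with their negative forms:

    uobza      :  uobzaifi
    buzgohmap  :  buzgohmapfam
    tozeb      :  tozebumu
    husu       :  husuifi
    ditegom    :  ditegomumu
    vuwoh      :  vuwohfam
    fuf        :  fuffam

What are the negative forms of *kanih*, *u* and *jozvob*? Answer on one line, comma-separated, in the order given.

The pattern is voicing of the final sound: -fam when the stem ends in a voiceless consonant (*buzgohmap*, *vuwoh*, *fuf*); -umu when the stem ends in a voiced consonant (*tozeb*, *ditegom*); -ifi when the stem ends in a vowel (*uobza*, *husu*).
*kanih*: final sound = /h/, a voiceless consonant → -fam → *kanihfam*.
The final sound of *u* is /u/, which is a vowel, so the suffix is -ifi, giving *uifi*.
The final sound of *jozvob* is /b/, which is a voiced consonant, so the suffix is -umu, giving *jozvobumu*.

kanihfam, uifi, jozvobumu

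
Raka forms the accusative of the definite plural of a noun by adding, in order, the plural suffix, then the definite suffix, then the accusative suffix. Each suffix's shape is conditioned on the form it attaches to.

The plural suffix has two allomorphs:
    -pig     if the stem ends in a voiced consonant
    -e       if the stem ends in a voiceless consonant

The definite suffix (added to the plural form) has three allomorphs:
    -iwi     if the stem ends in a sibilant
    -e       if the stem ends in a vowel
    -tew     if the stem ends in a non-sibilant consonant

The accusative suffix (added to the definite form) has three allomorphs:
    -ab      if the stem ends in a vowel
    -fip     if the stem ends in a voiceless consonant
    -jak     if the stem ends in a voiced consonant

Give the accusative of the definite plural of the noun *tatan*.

tatanpigtewjak

*tatan* — final consonant /n/ (voiced) → -pig → *tatanpig*.
The final sound of the plural form *tatanpig* is /g/, which is a non-sibilant consonant, so the definite suffix is -tew, giving *tatanpigtew*.
The definite form *tatanpigtew*: final sound = /w/, a voiced consonant → -jak → *tatanpigtewjak*.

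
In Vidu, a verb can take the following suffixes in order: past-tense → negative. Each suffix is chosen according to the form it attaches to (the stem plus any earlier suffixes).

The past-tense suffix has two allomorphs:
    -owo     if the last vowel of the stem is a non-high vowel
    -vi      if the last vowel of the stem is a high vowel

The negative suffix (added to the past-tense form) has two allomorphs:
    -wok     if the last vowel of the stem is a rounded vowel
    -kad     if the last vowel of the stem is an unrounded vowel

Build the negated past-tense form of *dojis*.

dojisvikad

*dojis*: last vowel = /i/, a high vowel → -vi → *dojisvi*.
Since the last vowel of the past-tense form *dojisvi* is /i/ (an unrounded vowel), it takes -kad, giving *dojisvikad*.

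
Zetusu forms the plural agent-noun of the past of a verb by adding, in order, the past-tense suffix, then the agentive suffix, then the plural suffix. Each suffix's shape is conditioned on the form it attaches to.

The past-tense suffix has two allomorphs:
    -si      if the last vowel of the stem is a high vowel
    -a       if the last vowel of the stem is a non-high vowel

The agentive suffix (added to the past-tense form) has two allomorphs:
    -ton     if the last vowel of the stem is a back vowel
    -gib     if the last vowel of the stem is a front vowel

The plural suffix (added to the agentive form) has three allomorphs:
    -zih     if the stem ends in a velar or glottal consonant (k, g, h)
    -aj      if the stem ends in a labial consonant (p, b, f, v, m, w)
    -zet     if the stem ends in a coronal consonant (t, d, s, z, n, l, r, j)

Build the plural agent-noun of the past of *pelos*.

pelosatonzet

*pelos*: last vowel = /o/, a non-high vowel → -a → *pelosa*.
Since the last vowel of the past-tense form *pelosa* is /a/ (a back vowel), it takes -ton, giving *pelosaton*.
Since the final consonant of the agentive form *pelosaton* is /n/ (coronal), it takes -zet, giving *pelosatonzet*.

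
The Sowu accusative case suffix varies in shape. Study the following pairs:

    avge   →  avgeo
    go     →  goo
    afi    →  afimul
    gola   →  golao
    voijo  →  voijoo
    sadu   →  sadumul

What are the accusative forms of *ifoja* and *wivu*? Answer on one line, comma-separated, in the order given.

The suffix is conditioned by the last vowel: -mul when the last vowel of the stem is a high vowel (*afi*, *sadu*); -o when the last vowel of the stem is a non-high vowel (*avge*, *go*, *gola*, *voijo*).
Since the last vowel of *ifoja* is /a/ (a non-high vowel), it takes -o, giving *ifojao*.
Since the last vowel of *wivu* is /u/ (a high vowel), it takes -mul, giving *wivumul*.

ifojao, wivumul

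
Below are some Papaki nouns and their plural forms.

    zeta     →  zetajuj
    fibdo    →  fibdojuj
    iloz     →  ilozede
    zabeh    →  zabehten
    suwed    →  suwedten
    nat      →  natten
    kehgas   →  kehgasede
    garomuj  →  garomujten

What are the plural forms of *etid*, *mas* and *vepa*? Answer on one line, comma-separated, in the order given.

etidten, masede, vepajuj

The pattern is sibilance of the final sound: -ede when the stem ends in a sibilant (*iloz*, *kehgas*); -ten when the stem ends in a non-sibilant consonant (*zabeh*, *suwed*, *nat*, *garomuj*); -juj when the stem ends in a vowel (*zeta*, *fibdo*).
*etid*: final sound = /d/, a non-sibilant consonant → -ten → *etidten*.
*mas* — final sound /s/ (a sibilant) → -ede → *masede*.
*vepa* — final sound /a/ (a vowel) → -juj → *vepajuj*.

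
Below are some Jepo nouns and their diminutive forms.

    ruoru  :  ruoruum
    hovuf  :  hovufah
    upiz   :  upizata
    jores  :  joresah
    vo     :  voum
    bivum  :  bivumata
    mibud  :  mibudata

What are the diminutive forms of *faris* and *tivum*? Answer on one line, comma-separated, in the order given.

Looking at the final sound of each stem: -ah when the stem ends in a voiceless consonant (*hovuf*, *jores*); -ata when the stem ends in a voiced consonant (*upiz*, *bivum*, *mibud*); -um when the stem ends in a vowel (*ruoru*, *vo*).
*faris* — final sound /s/ (a voiceless consonant) → -ah → *farisah*.
*tivum*: final sound = /m/, a voiced consonant → -ata → *tivumata*.

farisah, tivumata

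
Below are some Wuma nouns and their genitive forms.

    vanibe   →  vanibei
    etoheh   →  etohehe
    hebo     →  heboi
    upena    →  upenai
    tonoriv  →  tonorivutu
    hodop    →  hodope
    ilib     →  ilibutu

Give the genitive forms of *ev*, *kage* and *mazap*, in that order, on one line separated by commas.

The alternation tracks the final sound of the stem — -e when the stem ends in a voiceless consonant (*etoheh*, *hodop*); -utu when the stem ends in a voiced consonant (*tonoriv*, *ilib*); -i when the stem ends in a vowel (*vanibe*, *hebo*, *upena*).
*ev* — final sound /v/ (a voiced consonant) → -utu → *evutu*.
*kage* — final sound /e/ (a vowel) → -i → *kagei*.
*mazap* — final sound /p/ (a voiceless consonant) → -e → *mazape*.

evutu, kagei, mazape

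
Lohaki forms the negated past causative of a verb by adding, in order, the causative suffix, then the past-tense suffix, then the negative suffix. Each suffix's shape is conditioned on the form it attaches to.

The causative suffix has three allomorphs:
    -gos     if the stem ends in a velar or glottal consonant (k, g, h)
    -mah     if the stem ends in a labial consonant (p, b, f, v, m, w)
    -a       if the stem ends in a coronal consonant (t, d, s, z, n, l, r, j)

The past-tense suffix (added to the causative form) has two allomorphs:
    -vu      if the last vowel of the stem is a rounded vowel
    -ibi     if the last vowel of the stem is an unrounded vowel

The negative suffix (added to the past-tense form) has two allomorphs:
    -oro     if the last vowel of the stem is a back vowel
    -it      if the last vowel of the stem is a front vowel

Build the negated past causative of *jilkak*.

*jilkak* — final consonant /k/ (velar/glottal) → -gos → *jilkakgos*.
The last vowel of the causative form *jilkakgos* is /o/, which is a rounded vowel, so the past-tense suffix is -vu, giving *jilkakgosvu*.
Since the last vowel of the past-tense form *jilkakgosvu* is /u/ (a back vowel), it takes -oro, giving *jilkakgosvuoro*.

jilkakgosvuoro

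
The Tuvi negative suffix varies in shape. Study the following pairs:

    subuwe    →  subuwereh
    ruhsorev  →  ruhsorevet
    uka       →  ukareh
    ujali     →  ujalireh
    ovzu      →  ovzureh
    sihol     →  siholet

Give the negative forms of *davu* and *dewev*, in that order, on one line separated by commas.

davureh, dewevet

The suffix is conditioned by the final sound: -et when the stem ends in a consonant (*ruhsorev*, *sihol*); -reh when the stem ends in a vowel (*subuwe*, *uka*, *ujali*, *ovzu*).
*davu*: final sound = /u/, a vowel → -reh → *davureh*.
*dewev* — final sound /v/ (a consonant) → -et → *dewevet*.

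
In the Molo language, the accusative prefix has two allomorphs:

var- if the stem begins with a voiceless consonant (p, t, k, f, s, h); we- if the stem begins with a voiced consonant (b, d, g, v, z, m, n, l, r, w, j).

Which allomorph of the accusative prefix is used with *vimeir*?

we-

The first consonant of *vimeir* is /v/, which is voiced, so the prefix is we-.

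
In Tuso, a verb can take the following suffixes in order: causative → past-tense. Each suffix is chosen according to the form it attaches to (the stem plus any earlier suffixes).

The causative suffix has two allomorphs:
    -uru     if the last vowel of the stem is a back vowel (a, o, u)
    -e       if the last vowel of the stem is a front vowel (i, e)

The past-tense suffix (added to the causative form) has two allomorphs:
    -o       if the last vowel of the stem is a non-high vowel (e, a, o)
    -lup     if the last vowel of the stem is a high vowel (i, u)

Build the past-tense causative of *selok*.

selokurulup

The last vowel of *selok* is /o/, which is a back vowel, so the causative suffix is -uru, giving *selokuru*.
The causative form *selokuru*: last vowel = /u/, a high vowel → -lup → *selokurulup*.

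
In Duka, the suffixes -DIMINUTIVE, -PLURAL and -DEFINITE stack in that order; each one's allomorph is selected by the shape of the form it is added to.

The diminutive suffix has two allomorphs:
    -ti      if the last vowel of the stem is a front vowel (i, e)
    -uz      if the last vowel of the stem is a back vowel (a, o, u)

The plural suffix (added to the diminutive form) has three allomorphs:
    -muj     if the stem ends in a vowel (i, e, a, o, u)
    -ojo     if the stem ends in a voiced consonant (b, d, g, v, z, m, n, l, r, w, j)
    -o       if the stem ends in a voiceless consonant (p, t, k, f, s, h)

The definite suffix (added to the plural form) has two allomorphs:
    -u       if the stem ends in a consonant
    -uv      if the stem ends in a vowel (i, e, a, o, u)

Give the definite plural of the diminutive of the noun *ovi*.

The last vowel of *ovi* is /i/, which is a front vowel, so the diminutive suffix is -ti, giving *oviti*.
The diminutive form *oviti* — final sound /i/ (a vowel) → -muj → *ovitimuj*.
The plural form *ovitimuj* — final sound /j/ (a consonant) → -u → *ovitimuju*.

ovitimuju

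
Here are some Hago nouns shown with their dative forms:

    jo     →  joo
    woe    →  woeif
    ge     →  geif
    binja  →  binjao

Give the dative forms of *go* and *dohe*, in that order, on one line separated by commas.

The suffix is conditioned by the last vowel: -if when the last vowel of the stem is a front vowel (*woe*, *ge*); -o when the last vowel of the stem is a back vowel (*jo*, *binja*).
Since the last vowel of *go* is /o/ (a back vowel), it takes -o, giving *goo*.
Since the last vowel of *dohe* is /e/ (a front vowel), it takes -if, giving *doheif*.

goo, doheif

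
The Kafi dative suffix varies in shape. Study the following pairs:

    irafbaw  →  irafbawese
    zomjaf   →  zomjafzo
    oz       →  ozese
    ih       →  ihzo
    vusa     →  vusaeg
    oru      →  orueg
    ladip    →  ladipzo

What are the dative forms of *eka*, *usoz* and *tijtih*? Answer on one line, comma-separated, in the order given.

ekaeg, usozese, tijtihzo

The pattern is voicing of the final sound: -zo when the stem ends in a voiceless consonant (*zomjaf*, *ih*, *ladip*); -ese when the stem ends in a voiced consonant (*irafbaw*, *oz*); -eg when the stem ends in a vowel (*vusa*, *oru*).
*eka* — final sound /a/ (a vowel) → -eg → *ekaeg*.
*usoz*: final sound = /z/, a voiced consonant → -ese → *usozese*.
*tijtih* — final sound /h/ (a voiceless consonant) → -zo → *tijtihzo*.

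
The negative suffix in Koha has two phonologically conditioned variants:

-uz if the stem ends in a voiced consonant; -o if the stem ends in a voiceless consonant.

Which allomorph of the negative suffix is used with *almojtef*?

The final consonant of *almojtef* is /f/, which is voiceless, so the suffix is -o.

-o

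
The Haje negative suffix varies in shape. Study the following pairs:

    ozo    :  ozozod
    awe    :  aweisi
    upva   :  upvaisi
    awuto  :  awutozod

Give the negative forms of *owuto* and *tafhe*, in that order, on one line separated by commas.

owutozod, tafheisi

The pattern is rounding harmony: -zod when the last vowel of the stem is a rounded vowel (*ozo*, *awuto*); -isi when the last vowel of the stem is an unrounded vowel (*awe*, *upva*).
*owuto*: last vowel = /o/, a rounded vowel → -zod → *owutozod*.
*tafhe* — last vowel /e/ (an unrounded vowel) → -isi → *tafheisi*.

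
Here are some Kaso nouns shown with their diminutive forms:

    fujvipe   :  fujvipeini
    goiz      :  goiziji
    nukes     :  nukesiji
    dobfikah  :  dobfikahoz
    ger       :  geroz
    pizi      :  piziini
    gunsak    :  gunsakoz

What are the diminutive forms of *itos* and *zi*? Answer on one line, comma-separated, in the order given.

itosiji, ziini

Looking at the final sound of each stem: -iji when the stem ends in a sibilant (*goiz*, *nukes*); -oz when the stem ends in a non-sibilant consonant (*dobfikah*, *ger*, *gunsak*); -ini when the stem ends in a vowel (*fujvipe*, *pizi*).
The final sound of *itos* is /s/, which is a sibilant, so the suffix is -iji, giving *itosiji*.
Since the final sound of *zi* is /i/ (a vowel), it takes -ini, giving *ziini*.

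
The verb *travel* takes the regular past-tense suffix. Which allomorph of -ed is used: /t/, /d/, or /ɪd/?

/d/

The stem *travel* ends in a voiced sound other than /d/.
The -ed suffix is realized as /ɪd/ after /t, d/; as /t/ after other voiceless consonants; and as /d/ after other voiced sounds.
So -ed on *travel* is pronounced /d/.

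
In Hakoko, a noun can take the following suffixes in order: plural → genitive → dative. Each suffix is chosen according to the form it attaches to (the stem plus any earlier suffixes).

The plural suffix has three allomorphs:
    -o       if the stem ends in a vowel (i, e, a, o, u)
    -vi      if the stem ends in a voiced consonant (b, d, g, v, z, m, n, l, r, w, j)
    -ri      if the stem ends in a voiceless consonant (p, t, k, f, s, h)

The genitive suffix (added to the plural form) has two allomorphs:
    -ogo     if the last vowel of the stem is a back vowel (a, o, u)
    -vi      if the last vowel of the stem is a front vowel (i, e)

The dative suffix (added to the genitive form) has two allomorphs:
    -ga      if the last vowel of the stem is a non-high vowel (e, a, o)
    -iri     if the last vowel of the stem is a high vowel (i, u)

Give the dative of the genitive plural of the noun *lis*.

lisriviiri

Since the final sound of *lis* is /s/ (a voiceless consonant), it takes -ri, giving *lisri*.
The plural form *lisri*: last vowel = /i/, a front vowel → -vi → *lisrivi*.
The genitive form *lisrivi* — last vowel /i/ (a high vowel) → -iri → *lisriviiri*.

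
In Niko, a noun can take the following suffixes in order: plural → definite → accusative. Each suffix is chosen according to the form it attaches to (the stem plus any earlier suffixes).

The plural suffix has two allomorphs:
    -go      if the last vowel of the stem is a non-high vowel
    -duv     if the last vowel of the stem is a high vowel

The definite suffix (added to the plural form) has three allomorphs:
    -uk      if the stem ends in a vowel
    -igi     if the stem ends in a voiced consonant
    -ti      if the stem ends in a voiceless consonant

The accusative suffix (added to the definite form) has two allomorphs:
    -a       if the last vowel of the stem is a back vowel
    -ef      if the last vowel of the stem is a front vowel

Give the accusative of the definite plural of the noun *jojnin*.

jojninduvigief

The last vowel of *jojnin* is /i/, which is a high vowel, so the plural suffix is -duv, giving *jojninduv*.
Since the final sound of the plural form *jojninduv* is /v/ (a voiced consonant), it takes -igi, giving *jojninduvigi*.
The definite form *jojninduvigi*: last vowel = /i/, a front vowel → -ef → *jojninduvigief*.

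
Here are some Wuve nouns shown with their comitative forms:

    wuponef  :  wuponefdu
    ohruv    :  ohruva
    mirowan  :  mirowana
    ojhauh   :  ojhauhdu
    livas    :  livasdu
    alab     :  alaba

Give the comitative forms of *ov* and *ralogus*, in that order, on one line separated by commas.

The suffix is conditioned by the final consonant: -du when the stem ends in a voiceless consonant (*wuponef*, *ojhauh*, *livas*); -a when the stem ends in a voiced consonant (*ohruv*, *mirowan*, *alab*).
The final consonant of *ov* is /v/, which is voiced, so the suffix is -a, giving *ova*.
Since the final consonant of *ralogus* is /s/ (voiceless), it takes -du, giving *ralogusdu*.

ova, ralogusdu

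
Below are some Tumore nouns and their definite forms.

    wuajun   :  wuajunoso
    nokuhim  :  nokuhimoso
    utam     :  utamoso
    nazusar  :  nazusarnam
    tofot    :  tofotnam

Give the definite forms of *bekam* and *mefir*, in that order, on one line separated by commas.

The suffix is conditioned by the final consonant: -oso when the stem ends in a nasal (*wuajun*, *nokuhim*, *utam*); -nam when the stem ends in a non-nasal consonant (*nazusar*, *tofot*).
Since the final consonant of *bekam* is /m/ (a nasal), it takes -oso, giving *bekamoso*.
Since the final consonant of *mefir* is /r/ (non-nasal), it takes -nam, giving *mefirnam*.

bekamoso, mefirnam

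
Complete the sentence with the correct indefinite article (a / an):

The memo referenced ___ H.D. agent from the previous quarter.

an

The indefinite article is chosen by the initial *sound* of the following word, not its spelling.
The initialism *H.D.* is read letter by letter; the first letter, H, is pronounced /eɪtʃ/, which begins with a vowel sound.
So the article is *an*: The memo referenced an H.D. agent from the previous quarter.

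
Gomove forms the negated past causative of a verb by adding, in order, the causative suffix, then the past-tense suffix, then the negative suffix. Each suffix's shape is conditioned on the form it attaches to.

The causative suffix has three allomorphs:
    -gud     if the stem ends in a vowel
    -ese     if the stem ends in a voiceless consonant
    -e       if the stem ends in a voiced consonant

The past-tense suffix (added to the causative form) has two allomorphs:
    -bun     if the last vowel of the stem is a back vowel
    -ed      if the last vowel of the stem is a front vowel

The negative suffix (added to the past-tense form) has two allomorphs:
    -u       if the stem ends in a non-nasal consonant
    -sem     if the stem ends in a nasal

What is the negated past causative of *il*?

ileedu

The final sound of *il* is /l/, which is a voiced consonant, so the causative suffix is -e, giving *ile*.
The last vowel of the causative form *ile* is /e/, which is a front vowel, so the past-tense suffix is -ed, giving *ileed*.
Since the final consonant of the past-tense form *ileed* is /d/ (non-nasal), it takes -u, giving *ileedu*.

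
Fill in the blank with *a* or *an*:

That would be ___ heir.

The indefinite article is chosen by the initial *sound* of the following word, not its spelling.
*heir* begins with the sound /ɛ/ (silent h) — a vowel sound.
So the article is *an*: That would be an heir.

an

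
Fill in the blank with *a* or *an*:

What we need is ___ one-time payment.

The indefinite article is chosen by the initial *sound* of the following word, not its spelling.
*one-time* begins with the sound /wʌ/ (*one* pronounced /wʌn/) — a consonant sound.
So the article is *a*: What we need is a one-time payment.

a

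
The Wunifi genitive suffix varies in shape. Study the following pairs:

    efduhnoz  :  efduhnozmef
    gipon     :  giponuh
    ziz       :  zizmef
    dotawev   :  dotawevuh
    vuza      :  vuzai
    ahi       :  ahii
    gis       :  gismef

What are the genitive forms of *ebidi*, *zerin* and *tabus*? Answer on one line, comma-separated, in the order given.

ebidii, zerinuh, tabusmef

The alternation tracks the final sound of the stem — -mef when the stem ends in a sibilant (*efduhnoz*, *ziz*, *gis*); -uh when the stem ends in a non-sibilant consonant (*gipon*, *dotawev*); -i when the stem ends in a vowel (*vuza*, *ahi*).
The final sound of *ebidi* is /i/, which is a vowel, so the suffix is -i, giving *ebidii*.
*zerin* — final sound /n/ (a non-sibilant consonant) → -uh → *zerinuh*.
*tabus* — final sound /s/ (a sibilant) → -mef → *tabusmef*.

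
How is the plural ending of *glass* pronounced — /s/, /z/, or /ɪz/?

The stem *glass* ends in a sibilant (/s, z, ʃ, ʒ, tʃ, dʒ/).
The plural suffix surfaces as /ɪz/ after sibilants, /s/ after other voiceless consonants, and /z/ after other voiced sounds.
So the plural -s on *glass* is pronounced /ɪz/.

/ɪz/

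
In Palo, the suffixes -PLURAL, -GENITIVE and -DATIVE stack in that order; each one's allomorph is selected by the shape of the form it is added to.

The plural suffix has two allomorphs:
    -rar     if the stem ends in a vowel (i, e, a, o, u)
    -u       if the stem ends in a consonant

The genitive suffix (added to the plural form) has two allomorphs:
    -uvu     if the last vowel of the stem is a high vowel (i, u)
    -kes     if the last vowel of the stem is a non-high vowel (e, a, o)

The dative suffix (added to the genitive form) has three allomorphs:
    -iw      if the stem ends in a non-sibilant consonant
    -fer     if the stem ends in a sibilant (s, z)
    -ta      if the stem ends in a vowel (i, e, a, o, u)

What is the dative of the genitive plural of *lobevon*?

*lobevon*: final sound = /n/, a consonant → -u → *lobevonu*.
The plural form *lobevonu* — last vowel /u/ (a high vowel) → -uvu → *lobevonuuvu*.
The genitive form *lobevonuuvu* — final sound /u/ (a vowel) → -ta → *lobevonuuvuta*.

lobevonuuvuta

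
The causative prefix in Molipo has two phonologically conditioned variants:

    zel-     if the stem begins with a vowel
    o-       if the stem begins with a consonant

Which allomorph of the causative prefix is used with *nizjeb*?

The first sound of *nizjeb* is /n/, which is a consonant, so the prefix is o-.

o-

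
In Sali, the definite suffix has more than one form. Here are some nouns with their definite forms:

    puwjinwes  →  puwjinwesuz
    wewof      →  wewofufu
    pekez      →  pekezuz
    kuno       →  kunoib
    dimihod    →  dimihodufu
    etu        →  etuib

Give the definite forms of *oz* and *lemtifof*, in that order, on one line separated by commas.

The suffix is conditioned by the final sound: -uz when the stem ends in a sibilant (*puwjinwes*, *pekez*); -ufu when the stem ends in a non-sibilant consonant (*wewof*, *dimihod*); -ib when the stem ends in a vowel (*kuno*, *etu*).
Since the final sound of *oz* is /z/ (a sibilant), it takes -uz, giving *ozuz*.
*lemtifof* — final sound /f/ (a non-sibilant consonant) → -ufu → *lemtifofufu*.

ozuz, lemtifofufu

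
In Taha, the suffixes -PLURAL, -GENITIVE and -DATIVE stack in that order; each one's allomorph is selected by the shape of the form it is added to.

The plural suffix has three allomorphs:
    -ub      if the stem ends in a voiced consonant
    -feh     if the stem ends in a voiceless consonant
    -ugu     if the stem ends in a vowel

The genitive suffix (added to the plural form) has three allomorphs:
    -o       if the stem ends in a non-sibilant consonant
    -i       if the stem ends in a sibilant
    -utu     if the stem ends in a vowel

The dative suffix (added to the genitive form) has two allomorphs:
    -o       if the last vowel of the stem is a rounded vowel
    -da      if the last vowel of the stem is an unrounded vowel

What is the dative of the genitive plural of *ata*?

atauguutuo

The final sound of *ata* is /a/, which is a vowel, so the plural suffix is -ugu, giving *ataugu*.
The final sound of the plural form *ataugu* is /u/, which is a vowel, so the genitive suffix is -utu, giving *atauguutu*.
The genitive form *atauguutu*: last vowel = /u/, a rounded vowel → -o → *atauguutuo*.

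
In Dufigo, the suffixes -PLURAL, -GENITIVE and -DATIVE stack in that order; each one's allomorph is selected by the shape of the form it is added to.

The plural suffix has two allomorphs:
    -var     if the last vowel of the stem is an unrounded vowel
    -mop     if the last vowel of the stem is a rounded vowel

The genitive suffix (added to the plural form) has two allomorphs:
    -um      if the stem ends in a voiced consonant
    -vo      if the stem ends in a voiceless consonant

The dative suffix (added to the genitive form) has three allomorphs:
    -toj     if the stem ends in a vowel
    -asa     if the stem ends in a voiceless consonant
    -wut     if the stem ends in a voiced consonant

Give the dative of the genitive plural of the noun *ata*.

*ata*: last vowel = /a/, an unrounded vowel → -var → *atavar*.
The final consonant of the plural form *atavar* is /r/, which is voiced, so the genitive suffix is -um, giving *atavarum*.
The genitive form *atavarum*: final sound = /m/, a voiced consonant → -wut → *atavarumwut*.

atavarumwut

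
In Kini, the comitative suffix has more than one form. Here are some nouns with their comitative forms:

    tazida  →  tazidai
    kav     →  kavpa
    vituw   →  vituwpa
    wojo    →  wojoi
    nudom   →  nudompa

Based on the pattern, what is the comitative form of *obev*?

The suffix is conditioned by the final sound: -pa when the stem ends in a consonant (*kav*, *vituw*, *nudom*); -i when the stem ends in a vowel (*tazida*, *wojo*).
Since the final sound of *obev* is /v/ (a consonant), it takes -pa, giving *obevpa*.

obevpa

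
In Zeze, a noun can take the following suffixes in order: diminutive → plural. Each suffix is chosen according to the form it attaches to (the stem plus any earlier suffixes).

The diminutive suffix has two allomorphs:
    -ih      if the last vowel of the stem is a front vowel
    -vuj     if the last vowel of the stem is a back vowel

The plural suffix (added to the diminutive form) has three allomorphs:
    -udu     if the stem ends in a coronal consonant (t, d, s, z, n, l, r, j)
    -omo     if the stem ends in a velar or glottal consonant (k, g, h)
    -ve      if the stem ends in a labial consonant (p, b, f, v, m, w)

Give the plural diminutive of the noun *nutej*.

nutejihomo

*nutej*: last vowel = /e/, a front vowel → -ih → *nutejih*.
Since the final consonant of the diminutive form *nutejih* is /h/ (velar/glottal), it takes -omo, giving *nutejihomo*.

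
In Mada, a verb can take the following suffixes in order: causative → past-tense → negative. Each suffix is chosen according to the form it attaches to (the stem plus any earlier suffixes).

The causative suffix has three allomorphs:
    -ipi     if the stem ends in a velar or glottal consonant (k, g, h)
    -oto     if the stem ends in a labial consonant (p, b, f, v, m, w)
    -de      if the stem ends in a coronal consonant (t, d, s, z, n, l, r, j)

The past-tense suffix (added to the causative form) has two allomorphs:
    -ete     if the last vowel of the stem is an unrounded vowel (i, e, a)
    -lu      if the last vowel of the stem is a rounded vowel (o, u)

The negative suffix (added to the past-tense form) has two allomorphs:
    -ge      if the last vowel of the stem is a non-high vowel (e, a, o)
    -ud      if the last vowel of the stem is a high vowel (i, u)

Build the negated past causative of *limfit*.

limfitdeetege

*limfit* — final consonant /t/ (coronal) → -de → *limfitde*.
The causative form *limfitde* — last vowel /e/ (an unrounded vowel) → -ete → *limfitdeete*.
The last vowel of the past-tense form *limfitdeete* is /e/, which is a non-high vowel, so the negative suffix is -ge, giving *limfitdeetege*.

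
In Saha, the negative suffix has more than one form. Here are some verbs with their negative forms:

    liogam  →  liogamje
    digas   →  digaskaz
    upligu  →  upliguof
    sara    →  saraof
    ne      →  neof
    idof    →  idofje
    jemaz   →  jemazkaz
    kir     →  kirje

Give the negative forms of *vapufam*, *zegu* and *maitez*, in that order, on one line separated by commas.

The alternation tracks the final sound of the stem — -kaz when the stem ends in a sibilant (*digas*, *jemaz*); -je when the stem ends in a non-sibilant consonant (*liogam*, *idof*, *kir*); -of when the stem ends in a vowel (*upligu*, *sara*, *ne*).
*vapufam* — final sound /m/ (a non-sibilant consonant) → -je → *vapufamje*.
*zegu* — final sound /u/ (a vowel) → -of → *zeguof*.
*maitez*: final sound = /z/, a sibilant → -kaz → *maitezkaz*.

vapufamje, zeguof, maitezkaz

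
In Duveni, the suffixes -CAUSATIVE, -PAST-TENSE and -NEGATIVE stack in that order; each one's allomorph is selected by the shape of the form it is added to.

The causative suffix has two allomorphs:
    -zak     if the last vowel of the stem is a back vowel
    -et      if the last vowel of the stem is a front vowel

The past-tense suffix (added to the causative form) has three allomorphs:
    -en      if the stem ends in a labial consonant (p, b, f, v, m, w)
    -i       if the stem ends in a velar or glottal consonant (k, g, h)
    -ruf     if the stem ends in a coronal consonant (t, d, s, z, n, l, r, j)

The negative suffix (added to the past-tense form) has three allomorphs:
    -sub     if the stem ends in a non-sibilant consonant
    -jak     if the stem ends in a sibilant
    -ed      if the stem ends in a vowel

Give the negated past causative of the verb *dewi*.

dewietrufsub

*dewi*: last vowel = /i/, a front vowel → -et → *dewiet*.
The causative form *dewiet*: final consonant = /t/, coronal → -ruf → *dewietruf*.
The past-tense form *dewietruf*: final sound = /f/, a non-sibilant consonant → -sub → *dewietrufsub*.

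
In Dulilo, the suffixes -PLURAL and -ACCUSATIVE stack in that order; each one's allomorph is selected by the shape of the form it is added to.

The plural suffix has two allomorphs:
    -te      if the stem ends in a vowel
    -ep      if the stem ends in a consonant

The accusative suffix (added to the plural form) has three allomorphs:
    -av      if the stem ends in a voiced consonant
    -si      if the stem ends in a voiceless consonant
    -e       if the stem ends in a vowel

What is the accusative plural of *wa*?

watee

*wa* — final sound /a/ (a vowel) → -te → *wate*.
The plural form *wate*: final sound = /e/, a vowel → -e → *watee*.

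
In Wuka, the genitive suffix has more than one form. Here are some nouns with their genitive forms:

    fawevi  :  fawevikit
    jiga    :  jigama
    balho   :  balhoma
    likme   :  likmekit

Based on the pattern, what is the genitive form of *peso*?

Looking at the last vowel of each stem: -kit when the last vowel of the stem is a front vowel (*fawevi*, *likme*); -ma when the last vowel of the stem is a back vowel (*jiga*, *balho*).
*peso* — last vowel /o/ (a back vowel) → -ma → *pesoma*.

pesoma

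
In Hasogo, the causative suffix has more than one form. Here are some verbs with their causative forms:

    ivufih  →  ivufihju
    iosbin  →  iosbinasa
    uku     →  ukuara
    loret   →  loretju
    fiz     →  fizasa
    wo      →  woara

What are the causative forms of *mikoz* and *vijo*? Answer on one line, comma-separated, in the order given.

mikozasa, vijoara

Looking at the final sound of each stem: -ju when the stem ends in a voiceless consonant (*ivufih*, *loret*); -asa when the stem ends in a voiced consonant (*iosbin*, *fiz*); -ara when the stem ends in a vowel (*uku*, *wo*).
The final sound of *mikoz* is /z/, which is a voiced consonant, so the suffix is -asa, giving *mikozasa*.
*vijo*: final sound = /o/, a vowel → -ara → *vijoara*.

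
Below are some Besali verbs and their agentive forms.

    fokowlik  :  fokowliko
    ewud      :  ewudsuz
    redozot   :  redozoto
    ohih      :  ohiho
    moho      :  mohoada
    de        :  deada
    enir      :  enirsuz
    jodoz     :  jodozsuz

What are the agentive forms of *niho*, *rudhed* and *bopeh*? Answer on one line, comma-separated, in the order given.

nihoada, rudhedsuz, bopeho

The pattern is voicing of the final sound: -o when the stem ends in a voiceless consonant (*fokowlik*, *redozot*, *ohih*); -suz when the stem ends in a voiced consonant (*ewud*, *enir*, *jodoz*); -ada when the stem ends in a vowel (*moho*, *de*).
Since the final sound of *niho* is /o/ (a vowel), it takes -ada, giving *nihoada*.
The final sound of *rudhed* is /d/, which is a voiced consonant, so the suffix is -suz, giving *rudhedsuz*.
The final sound of *bopeh* is /h/, which is a voiceless consonant, so the suffix is -o, giving *bopeho*.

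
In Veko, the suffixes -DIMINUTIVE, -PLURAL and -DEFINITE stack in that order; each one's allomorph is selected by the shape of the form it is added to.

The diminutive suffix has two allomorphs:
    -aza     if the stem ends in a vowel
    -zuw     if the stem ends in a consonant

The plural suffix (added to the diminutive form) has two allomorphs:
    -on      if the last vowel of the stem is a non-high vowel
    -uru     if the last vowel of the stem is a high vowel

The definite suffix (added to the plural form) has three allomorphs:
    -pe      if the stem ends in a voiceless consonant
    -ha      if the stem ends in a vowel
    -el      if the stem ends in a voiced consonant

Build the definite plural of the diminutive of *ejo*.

ejoazaonel

Since the final sound of *ejo* is /o/ (a vowel), it takes -aza, giving *ejoaza*.
The last vowel of the diminutive form *ejoaza* is /a/, which is a non-high vowel, so the plural suffix is -on, giving *ejoazaon*.
The plural form *ejoazaon*: final sound = /n/, a voiced consonant → -el → *ejoazaonel*.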